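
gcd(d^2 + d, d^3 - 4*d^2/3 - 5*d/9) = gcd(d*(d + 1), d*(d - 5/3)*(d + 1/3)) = d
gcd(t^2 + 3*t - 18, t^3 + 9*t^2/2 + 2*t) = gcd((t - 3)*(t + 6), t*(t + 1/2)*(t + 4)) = 1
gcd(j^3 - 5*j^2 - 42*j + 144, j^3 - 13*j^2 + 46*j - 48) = j^2 - 11*j + 24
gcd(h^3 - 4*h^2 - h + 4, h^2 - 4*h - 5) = h + 1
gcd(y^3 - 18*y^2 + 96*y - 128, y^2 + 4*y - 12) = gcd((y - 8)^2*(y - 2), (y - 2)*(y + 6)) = y - 2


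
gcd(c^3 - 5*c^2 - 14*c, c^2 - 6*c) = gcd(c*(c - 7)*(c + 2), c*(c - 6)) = c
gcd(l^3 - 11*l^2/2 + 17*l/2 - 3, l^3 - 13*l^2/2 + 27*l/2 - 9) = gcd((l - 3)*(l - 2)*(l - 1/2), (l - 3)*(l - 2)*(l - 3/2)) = l^2 - 5*l + 6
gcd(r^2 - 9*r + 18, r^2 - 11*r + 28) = 1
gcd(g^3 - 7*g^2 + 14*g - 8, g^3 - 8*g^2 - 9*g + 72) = 1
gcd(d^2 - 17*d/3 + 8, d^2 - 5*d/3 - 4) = d - 3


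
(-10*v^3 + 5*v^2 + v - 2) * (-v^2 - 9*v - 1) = 10*v^5 + 85*v^4 - 36*v^3 - 12*v^2 + 17*v + 2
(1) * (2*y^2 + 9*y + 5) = 2*y^2 + 9*y + 5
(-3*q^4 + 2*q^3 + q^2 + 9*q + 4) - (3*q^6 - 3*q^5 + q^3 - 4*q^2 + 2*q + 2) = -3*q^6 + 3*q^5 - 3*q^4 + q^3 + 5*q^2 + 7*q + 2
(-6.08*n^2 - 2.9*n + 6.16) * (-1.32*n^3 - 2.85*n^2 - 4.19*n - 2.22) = 8.0256*n^5 + 21.156*n^4 + 25.609*n^3 + 8.0926*n^2 - 19.3724*n - 13.6752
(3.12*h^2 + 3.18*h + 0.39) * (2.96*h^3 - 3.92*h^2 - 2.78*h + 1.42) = 9.2352*h^5 - 2.8176*h^4 - 19.9848*h^3 - 5.9388*h^2 + 3.4314*h + 0.5538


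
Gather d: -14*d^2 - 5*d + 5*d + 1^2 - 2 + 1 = -14*d^2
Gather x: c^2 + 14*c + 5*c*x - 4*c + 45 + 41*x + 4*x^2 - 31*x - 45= c^2 + 10*c + 4*x^2 + x*(5*c + 10)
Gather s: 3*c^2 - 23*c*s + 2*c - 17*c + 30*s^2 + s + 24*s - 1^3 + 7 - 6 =3*c^2 - 15*c + 30*s^2 + s*(25 - 23*c)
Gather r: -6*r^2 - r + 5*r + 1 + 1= -6*r^2 + 4*r + 2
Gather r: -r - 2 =-r - 2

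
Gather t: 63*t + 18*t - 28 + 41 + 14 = 81*t + 27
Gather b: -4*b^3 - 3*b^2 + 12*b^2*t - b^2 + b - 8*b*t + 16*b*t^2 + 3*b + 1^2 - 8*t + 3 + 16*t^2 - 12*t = -4*b^3 + b^2*(12*t - 4) + b*(16*t^2 - 8*t + 4) + 16*t^2 - 20*t + 4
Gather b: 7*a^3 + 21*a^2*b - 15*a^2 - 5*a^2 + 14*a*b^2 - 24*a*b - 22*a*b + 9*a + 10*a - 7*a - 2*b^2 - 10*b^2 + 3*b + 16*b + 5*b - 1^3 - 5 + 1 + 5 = 7*a^3 - 20*a^2 + 12*a + b^2*(14*a - 12) + b*(21*a^2 - 46*a + 24)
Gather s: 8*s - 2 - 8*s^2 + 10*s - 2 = -8*s^2 + 18*s - 4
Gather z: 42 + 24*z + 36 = 24*z + 78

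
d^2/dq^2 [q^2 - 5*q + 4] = 2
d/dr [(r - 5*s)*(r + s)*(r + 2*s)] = 3*r^2 - 4*r*s - 13*s^2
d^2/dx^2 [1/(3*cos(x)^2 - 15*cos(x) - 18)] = (4*sin(x)^4 - 51*sin(x)^2 - 45*cos(x)/4 - 15*cos(3*x)/4 - 15)/(3*(sin(x)^2 + 5*cos(x) + 5)^3)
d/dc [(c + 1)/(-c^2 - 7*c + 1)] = (-c^2 - 7*c + (c + 1)*(2*c + 7) + 1)/(c^2 + 7*c - 1)^2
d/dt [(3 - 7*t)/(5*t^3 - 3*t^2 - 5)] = (-35*t^3 + 21*t^2 + 3*t*(5*t - 2)*(7*t - 3) + 35)/(-5*t^3 + 3*t^2 + 5)^2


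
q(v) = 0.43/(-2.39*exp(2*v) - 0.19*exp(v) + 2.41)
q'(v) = 0.43*(4.78*exp(2*v) + 0.19*exp(v))/(-2.39*exp(2*v) - 0.19*exp(v) + 2.41)^2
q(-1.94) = 0.18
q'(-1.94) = 0.01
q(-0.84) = 0.23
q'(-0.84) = 0.12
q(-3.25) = 0.18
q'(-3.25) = 0.00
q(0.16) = -0.39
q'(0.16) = 2.40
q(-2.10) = 0.18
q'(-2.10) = 0.01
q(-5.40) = 0.18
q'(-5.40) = 0.00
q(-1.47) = 0.19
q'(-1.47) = 0.03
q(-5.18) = 0.18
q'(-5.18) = 0.00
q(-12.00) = 0.18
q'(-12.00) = 0.00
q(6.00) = 0.00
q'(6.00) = 0.00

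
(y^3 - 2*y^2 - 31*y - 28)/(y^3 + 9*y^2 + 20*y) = (y^2 - 6*y - 7)/(y*(y + 5))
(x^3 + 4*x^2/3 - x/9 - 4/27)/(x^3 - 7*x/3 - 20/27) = (3*x - 1)/(3*x - 5)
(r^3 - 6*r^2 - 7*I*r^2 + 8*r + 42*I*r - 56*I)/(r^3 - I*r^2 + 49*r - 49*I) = (r^2 - 6*r + 8)/(r^2 + 6*I*r + 7)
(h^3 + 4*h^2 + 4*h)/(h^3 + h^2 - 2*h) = (h + 2)/(h - 1)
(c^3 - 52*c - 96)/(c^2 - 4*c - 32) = (c^2 + 8*c + 12)/(c + 4)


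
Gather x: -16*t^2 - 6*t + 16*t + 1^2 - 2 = -16*t^2 + 10*t - 1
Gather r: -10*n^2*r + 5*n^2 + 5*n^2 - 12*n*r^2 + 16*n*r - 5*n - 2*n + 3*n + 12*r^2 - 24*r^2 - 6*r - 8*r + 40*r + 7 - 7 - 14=10*n^2 - 4*n + r^2*(-12*n - 12) + r*(-10*n^2 + 16*n + 26) - 14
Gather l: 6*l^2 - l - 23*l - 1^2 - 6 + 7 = 6*l^2 - 24*l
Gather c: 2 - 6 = -4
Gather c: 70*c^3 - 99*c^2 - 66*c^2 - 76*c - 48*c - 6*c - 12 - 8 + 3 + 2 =70*c^3 - 165*c^2 - 130*c - 15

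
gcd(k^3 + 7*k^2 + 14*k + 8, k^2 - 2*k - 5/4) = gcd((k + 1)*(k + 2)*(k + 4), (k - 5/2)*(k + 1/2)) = 1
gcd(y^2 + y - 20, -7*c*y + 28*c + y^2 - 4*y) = y - 4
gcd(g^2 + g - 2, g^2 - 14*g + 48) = 1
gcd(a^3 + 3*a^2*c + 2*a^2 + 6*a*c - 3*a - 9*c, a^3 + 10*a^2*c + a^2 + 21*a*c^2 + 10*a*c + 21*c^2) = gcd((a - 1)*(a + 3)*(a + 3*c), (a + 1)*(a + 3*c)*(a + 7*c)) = a + 3*c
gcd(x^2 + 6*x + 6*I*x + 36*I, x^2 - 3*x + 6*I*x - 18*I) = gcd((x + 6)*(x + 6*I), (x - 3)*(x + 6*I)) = x + 6*I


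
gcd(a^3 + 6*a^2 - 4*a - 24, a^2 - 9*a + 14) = a - 2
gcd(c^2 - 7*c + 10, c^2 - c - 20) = c - 5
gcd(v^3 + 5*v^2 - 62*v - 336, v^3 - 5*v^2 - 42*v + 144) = v^2 - 2*v - 48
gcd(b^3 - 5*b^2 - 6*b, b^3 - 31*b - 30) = b^2 - 5*b - 6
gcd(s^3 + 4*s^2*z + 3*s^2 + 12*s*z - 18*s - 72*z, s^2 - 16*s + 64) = 1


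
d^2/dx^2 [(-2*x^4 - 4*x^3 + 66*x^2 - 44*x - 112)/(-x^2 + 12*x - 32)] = 4*(x^3 - 24*x^2 + 192*x + 298)/(x^3 - 24*x^2 + 192*x - 512)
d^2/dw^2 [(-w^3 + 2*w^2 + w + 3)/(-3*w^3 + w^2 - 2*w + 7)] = 2*(-15*w^6 - 45*w^5 + 9*w^4 - 224*w^3 - 189*w^2 - 3*w - 103)/(27*w^9 - 27*w^8 + 63*w^7 - 226*w^6 + 168*w^5 - 285*w^4 + 533*w^3 - 231*w^2 + 294*w - 343)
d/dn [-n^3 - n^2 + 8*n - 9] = -3*n^2 - 2*n + 8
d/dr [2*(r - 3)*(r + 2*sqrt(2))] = 4*r - 6 + 4*sqrt(2)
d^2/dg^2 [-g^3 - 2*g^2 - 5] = -6*g - 4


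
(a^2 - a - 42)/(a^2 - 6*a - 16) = (-a^2 + a + 42)/(-a^2 + 6*a + 16)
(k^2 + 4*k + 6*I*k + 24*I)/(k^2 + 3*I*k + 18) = (k + 4)/(k - 3*I)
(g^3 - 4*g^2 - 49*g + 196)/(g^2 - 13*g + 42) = (g^2 + 3*g - 28)/(g - 6)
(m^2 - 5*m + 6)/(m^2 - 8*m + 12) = (m - 3)/(m - 6)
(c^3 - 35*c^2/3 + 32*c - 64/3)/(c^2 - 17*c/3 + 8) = (c^2 - 9*c + 8)/(c - 3)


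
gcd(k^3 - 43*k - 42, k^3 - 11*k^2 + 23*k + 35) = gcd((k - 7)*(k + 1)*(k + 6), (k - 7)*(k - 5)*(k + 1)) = k^2 - 6*k - 7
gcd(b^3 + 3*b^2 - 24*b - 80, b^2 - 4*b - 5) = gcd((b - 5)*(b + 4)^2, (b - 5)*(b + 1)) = b - 5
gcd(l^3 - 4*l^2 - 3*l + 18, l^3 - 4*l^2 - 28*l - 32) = l + 2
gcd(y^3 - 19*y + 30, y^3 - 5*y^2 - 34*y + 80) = y^2 + 3*y - 10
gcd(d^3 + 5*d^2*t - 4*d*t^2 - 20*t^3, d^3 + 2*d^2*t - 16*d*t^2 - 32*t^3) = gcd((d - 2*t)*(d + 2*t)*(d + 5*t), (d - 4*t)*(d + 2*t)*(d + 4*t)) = d + 2*t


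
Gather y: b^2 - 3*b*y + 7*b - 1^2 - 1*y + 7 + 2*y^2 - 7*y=b^2 + 7*b + 2*y^2 + y*(-3*b - 8) + 6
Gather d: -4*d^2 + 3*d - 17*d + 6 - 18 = -4*d^2 - 14*d - 12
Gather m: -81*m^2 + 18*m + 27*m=-81*m^2 + 45*m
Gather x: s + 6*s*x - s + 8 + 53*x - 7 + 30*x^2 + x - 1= 30*x^2 + x*(6*s + 54)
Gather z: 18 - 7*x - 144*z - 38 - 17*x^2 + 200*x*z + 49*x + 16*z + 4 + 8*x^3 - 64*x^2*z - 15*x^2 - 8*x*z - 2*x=8*x^3 - 32*x^2 + 40*x + z*(-64*x^2 + 192*x - 128) - 16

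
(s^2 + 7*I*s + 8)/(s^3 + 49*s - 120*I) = (s - I)/(s^2 - 8*I*s - 15)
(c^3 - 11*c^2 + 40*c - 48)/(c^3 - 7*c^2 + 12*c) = (c - 4)/c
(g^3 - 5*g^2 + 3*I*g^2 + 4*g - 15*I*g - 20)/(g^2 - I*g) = g - 5 + 4*I - 20*I/g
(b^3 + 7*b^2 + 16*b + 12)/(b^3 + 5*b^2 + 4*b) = (b^3 + 7*b^2 + 16*b + 12)/(b*(b^2 + 5*b + 4))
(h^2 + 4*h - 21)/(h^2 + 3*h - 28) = (h - 3)/(h - 4)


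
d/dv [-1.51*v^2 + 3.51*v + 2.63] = 3.51 - 3.02*v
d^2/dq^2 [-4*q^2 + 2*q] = -8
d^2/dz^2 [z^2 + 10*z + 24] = 2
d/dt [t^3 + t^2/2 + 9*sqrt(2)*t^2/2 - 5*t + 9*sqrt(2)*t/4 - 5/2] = 3*t^2 + t + 9*sqrt(2)*t - 5 + 9*sqrt(2)/4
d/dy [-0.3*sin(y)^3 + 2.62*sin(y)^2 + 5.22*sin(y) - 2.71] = (-0.9*sin(y)^2 + 5.24*sin(y) + 5.22)*cos(y)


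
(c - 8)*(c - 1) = c^2 - 9*c + 8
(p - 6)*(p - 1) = p^2 - 7*p + 6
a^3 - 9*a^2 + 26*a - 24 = (a - 4)*(a - 3)*(a - 2)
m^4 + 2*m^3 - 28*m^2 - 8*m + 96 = (m - 4)*(m - 2)*(m + 2)*(m + 6)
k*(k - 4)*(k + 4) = k^3 - 16*k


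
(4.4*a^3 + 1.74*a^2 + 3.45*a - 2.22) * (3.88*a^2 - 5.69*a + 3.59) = 17.072*a^5 - 18.2848*a^4 + 19.2814*a^3 - 21.9975*a^2 + 25.0173*a - 7.9698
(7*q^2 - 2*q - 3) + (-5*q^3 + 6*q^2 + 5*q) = -5*q^3 + 13*q^2 + 3*q - 3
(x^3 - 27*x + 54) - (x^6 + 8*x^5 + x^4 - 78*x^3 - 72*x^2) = -x^6 - 8*x^5 - x^4 + 79*x^3 + 72*x^2 - 27*x + 54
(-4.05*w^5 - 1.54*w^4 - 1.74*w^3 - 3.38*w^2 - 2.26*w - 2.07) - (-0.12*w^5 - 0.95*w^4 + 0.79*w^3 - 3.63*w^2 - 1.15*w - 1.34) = -3.93*w^5 - 0.59*w^4 - 2.53*w^3 + 0.25*w^2 - 1.11*w - 0.73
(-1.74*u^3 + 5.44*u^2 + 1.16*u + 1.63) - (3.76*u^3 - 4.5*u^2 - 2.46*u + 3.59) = -5.5*u^3 + 9.94*u^2 + 3.62*u - 1.96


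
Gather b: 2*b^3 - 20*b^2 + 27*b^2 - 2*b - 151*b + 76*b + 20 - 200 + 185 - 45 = 2*b^3 + 7*b^2 - 77*b - 40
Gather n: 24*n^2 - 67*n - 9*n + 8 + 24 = 24*n^2 - 76*n + 32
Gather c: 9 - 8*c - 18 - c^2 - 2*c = -c^2 - 10*c - 9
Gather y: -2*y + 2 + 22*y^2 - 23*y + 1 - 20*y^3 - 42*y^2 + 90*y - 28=-20*y^3 - 20*y^2 + 65*y - 25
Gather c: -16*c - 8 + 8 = -16*c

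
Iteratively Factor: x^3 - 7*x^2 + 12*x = (x - 3)*(x^2 - 4*x) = (x - 4)*(x - 3)*(x)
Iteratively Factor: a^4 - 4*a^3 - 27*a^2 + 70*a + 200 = (a - 5)*(a^3 + a^2 - 22*a - 40) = (a - 5)*(a + 4)*(a^2 - 3*a - 10) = (a - 5)*(a + 2)*(a + 4)*(a - 5)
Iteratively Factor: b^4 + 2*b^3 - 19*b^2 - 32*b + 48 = (b - 4)*(b^3 + 6*b^2 + 5*b - 12) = (b - 4)*(b + 4)*(b^2 + 2*b - 3) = (b - 4)*(b - 1)*(b + 4)*(b + 3)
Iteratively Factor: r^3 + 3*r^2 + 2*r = (r + 1)*(r^2 + 2*r) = (r + 1)*(r + 2)*(r)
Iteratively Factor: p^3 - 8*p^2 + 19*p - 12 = (p - 3)*(p^2 - 5*p + 4) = (p - 3)*(p - 1)*(p - 4)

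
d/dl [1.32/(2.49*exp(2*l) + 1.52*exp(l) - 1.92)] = (-6.5736*exp(l) - 2.0064)*exp(l)/(2.49*exp(2*l) + 1.52*exp(l) - 1.92)^2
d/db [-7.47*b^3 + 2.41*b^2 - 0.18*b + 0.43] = -22.41*b^2 + 4.82*b - 0.18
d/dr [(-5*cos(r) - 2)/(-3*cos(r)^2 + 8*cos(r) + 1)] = (15*cos(r)^2 + 12*cos(r) - 11)*sin(r)/(3*sin(r)^2 + 8*cos(r) - 2)^2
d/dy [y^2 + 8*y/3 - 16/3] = 2*y + 8/3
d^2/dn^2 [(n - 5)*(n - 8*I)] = 2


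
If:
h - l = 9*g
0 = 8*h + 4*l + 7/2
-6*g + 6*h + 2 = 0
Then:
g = -1/48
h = -17/48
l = -1/6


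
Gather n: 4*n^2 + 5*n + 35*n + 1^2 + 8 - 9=4*n^2 + 40*n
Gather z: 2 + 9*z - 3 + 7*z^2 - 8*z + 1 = 7*z^2 + z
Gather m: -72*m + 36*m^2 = 36*m^2 - 72*m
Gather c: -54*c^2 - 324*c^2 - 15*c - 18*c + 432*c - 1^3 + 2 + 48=-378*c^2 + 399*c + 49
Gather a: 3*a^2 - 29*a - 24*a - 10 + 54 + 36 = 3*a^2 - 53*a + 80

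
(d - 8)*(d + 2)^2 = d^3 - 4*d^2 - 28*d - 32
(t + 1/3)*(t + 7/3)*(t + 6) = t^3 + 26*t^2/3 + 151*t/9 + 14/3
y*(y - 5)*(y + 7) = y^3 + 2*y^2 - 35*y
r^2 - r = r*(r - 1)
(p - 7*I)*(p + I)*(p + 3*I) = p^3 - 3*I*p^2 + 25*p + 21*I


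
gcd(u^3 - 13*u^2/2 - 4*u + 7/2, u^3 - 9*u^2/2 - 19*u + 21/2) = u^2 - 15*u/2 + 7/2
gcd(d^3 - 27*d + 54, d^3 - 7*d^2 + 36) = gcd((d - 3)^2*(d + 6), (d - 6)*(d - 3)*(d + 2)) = d - 3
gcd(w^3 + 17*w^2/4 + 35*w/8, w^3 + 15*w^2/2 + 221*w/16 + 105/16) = w + 7/4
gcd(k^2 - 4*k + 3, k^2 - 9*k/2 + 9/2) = k - 3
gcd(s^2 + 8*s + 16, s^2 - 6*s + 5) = 1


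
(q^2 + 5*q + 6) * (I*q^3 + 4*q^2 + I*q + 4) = I*q^5 + 4*q^4 + 5*I*q^4 + 20*q^3 + 7*I*q^3 + 28*q^2 + 5*I*q^2 + 20*q + 6*I*q + 24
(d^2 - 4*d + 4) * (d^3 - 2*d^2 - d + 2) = d^5 - 6*d^4 + 11*d^3 - 2*d^2 - 12*d + 8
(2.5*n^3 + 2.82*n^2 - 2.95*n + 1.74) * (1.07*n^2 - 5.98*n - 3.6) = 2.675*n^5 - 11.9326*n^4 - 29.0201*n^3 + 9.3508*n^2 + 0.2148*n - 6.264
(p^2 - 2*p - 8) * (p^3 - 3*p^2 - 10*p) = p^5 - 5*p^4 - 12*p^3 + 44*p^2 + 80*p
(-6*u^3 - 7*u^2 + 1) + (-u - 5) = -6*u^3 - 7*u^2 - u - 4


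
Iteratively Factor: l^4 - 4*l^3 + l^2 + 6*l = (l - 3)*(l^3 - l^2 - 2*l) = l*(l - 3)*(l^2 - l - 2) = l*(l - 3)*(l - 2)*(l + 1)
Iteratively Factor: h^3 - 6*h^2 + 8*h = (h)*(h^2 - 6*h + 8) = h*(h - 2)*(h - 4)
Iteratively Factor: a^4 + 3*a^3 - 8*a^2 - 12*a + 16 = (a - 2)*(a^3 + 5*a^2 + 2*a - 8) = (a - 2)*(a + 2)*(a^2 + 3*a - 4) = (a - 2)*(a - 1)*(a + 2)*(a + 4)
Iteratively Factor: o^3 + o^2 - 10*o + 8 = (o - 2)*(o^2 + 3*o - 4) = (o - 2)*(o + 4)*(o - 1)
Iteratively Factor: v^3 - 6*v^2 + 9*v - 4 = (v - 1)*(v^2 - 5*v + 4) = (v - 4)*(v - 1)*(v - 1)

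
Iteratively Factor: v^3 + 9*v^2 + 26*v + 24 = (v + 3)*(v^2 + 6*v + 8) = (v + 3)*(v + 4)*(v + 2)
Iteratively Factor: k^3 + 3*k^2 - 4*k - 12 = (k + 3)*(k^2 - 4) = (k - 2)*(k + 3)*(k + 2)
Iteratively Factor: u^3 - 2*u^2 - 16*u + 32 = (u - 2)*(u^2 - 16) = (u - 2)*(u + 4)*(u - 4)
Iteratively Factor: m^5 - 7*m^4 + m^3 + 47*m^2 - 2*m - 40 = (m - 1)*(m^4 - 6*m^3 - 5*m^2 + 42*m + 40) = (m - 1)*(m + 1)*(m^3 - 7*m^2 + 2*m + 40) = (m - 4)*(m - 1)*(m + 1)*(m^2 - 3*m - 10) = (m - 5)*(m - 4)*(m - 1)*(m + 1)*(m + 2)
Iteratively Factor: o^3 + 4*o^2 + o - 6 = (o + 2)*(o^2 + 2*o - 3) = (o - 1)*(o + 2)*(o + 3)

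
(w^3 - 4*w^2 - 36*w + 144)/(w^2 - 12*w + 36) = (w^2 + 2*w - 24)/(w - 6)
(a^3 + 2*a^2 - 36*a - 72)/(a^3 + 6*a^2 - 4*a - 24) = (a - 6)/(a - 2)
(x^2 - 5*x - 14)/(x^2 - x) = (x^2 - 5*x - 14)/(x*(x - 1))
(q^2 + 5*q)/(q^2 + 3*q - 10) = q/(q - 2)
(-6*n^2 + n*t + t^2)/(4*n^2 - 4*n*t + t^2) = (3*n + t)/(-2*n + t)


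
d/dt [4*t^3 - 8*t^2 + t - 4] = 12*t^2 - 16*t + 1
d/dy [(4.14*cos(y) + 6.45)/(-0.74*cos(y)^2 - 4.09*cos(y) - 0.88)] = (3.0636*sin(y)^2 - 9.546*cos(y) - 25.8009)*sin(y)/(0.74*cos(y)^2 + 4.09*cos(y) + 0.88)^2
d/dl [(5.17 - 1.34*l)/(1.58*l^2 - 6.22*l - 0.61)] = (2.1172*l^2 - 16.3372*l + 32.9748)/(2.4964*l^4 - 19.6552*l^3 + 36.7608*l^2 + 7.5884*l + 0.3721)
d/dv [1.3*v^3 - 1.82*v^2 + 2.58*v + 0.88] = 3.9*v^2 - 3.64*v + 2.58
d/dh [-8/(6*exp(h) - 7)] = 48*exp(h)/(6*exp(h) - 7)^2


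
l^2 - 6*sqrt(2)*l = l*(l - 6*sqrt(2))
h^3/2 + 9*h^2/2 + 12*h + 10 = (h/2 + 1)*(h + 2)*(h + 5)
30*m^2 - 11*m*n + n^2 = (-6*m + n)*(-5*m + n)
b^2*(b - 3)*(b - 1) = b^4 - 4*b^3 + 3*b^2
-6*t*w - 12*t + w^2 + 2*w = (-6*t + w)*(w + 2)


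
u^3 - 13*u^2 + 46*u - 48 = (u - 8)*(u - 3)*(u - 2)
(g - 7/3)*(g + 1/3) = g^2 - 2*g - 7/9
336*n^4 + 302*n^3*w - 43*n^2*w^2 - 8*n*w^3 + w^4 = (-8*n + w)*(-7*n + w)*(n + w)*(6*n + w)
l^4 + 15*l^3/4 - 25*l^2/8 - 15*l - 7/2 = (l - 2)*(l + 1/4)*(l + 2)*(l + 7/2)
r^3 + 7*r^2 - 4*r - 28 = (r - 2)*(r + 2)*(r + 7)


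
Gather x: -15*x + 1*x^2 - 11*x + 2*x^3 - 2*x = 2*x^3 + x^2 - 28*x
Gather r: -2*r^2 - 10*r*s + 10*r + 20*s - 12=-2*r^2 + r*(10 - 10*s) + 20*s - 12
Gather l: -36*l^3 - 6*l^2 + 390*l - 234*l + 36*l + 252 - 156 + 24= -36*l^3 - 6*l^2 + 192*l + 120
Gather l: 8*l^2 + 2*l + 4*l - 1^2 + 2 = 8*l^2 + 6*l + 1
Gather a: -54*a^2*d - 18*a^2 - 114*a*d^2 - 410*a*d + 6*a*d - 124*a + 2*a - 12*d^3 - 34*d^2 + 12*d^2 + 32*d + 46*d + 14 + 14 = a^2*(-54*d - 18) + a*(-114*d^2 - 404*d - 122) - 12*d^3 - 22*d^2 + 78*d + 28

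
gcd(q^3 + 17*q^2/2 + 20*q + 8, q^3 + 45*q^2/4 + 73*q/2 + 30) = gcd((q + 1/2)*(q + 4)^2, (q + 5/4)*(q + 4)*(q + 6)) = q + 4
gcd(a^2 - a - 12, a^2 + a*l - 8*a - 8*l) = 1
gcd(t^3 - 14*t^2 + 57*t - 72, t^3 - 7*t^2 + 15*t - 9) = t^2 - 6*t + 9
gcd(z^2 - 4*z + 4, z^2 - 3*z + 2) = z - 2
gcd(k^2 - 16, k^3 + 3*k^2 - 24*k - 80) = k + 4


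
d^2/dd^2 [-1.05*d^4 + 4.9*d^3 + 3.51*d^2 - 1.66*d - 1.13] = -12.6*d^2 + 29.4*d + 7.02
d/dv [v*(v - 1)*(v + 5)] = 3*v^2 + 8*v - 5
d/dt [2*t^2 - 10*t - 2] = 4*t - 10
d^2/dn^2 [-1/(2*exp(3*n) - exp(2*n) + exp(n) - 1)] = (-2*(6*exp(2*n) - 2*exp(n) + 1)^2*exp(n) + (18*exp(2*n) - 4*exp(n) + 1)*(2*exp(3*n) - exp(2*n) + exp(n) - 1))*exp(n)/(2*exp(3*n) - exp(2*n) + exp(n) - 1)^3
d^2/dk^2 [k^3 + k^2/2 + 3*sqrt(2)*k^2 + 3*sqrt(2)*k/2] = 6*k + 1 + 6*sqrt(2)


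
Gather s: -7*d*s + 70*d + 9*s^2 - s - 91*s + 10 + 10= 70*d + 9*s^2 + s*(-7*d - 92) + 20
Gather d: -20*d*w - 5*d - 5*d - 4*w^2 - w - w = d*(-20*w - 10) - 4*w^2 - 2*w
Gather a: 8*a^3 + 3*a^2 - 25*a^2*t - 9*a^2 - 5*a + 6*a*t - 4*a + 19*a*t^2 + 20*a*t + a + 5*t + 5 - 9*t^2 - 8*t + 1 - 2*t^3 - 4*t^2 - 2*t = 8*a^3 + a^2*(-25*t - 6) + a*(19*t^2 + 26*t - 8) - 2*t^3 - 13*t^2 - 5*t + 6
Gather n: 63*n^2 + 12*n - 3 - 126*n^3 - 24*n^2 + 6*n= -126*n^3 + 39*n^2 + 18*n - 3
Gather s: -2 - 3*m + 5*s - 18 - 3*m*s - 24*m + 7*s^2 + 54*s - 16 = -27*m + 7*s^2 + s*(59 - 3*m) - 36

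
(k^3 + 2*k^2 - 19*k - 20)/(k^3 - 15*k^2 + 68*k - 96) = (k^2 + 6*k + 5)/(k^2 - 11*k + 24)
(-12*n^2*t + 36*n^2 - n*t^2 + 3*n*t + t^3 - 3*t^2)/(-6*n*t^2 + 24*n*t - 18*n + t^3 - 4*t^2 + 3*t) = (-12*n^2 - n*t + t^2)/(-6*n*t + 6*n + t^2 - t)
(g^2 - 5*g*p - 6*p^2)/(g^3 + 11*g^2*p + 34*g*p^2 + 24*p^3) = (g - 6*p)/(g^2 + 10*g*p + 24*p^2)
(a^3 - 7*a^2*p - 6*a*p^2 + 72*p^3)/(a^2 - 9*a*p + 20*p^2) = (-a^2 + 3*a*p + 18*p^2)/(-a + 5*p)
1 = 1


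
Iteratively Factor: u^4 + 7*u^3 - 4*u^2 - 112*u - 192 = (u + 4)*(u^3 + 3*u^2 - 16*u - 48) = (u + 3)*(u + 4)*(u^2 - 16) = (u + 3)*(u + 4)^2*(u - 4)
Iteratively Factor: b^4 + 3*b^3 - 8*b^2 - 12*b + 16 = (b - 1)*(b^3 + 4*b^2 - 4*b - 16) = (b - 2)*(b - 1)*(b^2 + 6*b + 8) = (b - 2)*(b - 1)*(b + 4)*(b + 2)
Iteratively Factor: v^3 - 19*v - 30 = (v - 5)*(v^2 + 5*v + 6) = (v - 5)*(v + 2)*(v + 3)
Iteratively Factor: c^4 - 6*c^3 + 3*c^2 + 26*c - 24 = (c + 2)*(c^3 - 8*c^2 + 19*c - 12) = (c - 4)*(c + 2)*(c^2 - 4*c + 3) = (c - 4)*(c - 3)*(c + 2)*(c - 1)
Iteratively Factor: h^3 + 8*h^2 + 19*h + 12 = (h + 4)*(h^2 + 4*h + 3) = (h + 3)*(h + 4)*(h + 1)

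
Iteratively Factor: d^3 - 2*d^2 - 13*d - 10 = (d - 5)*(d^2 + 3*d + 2) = (d - 5)*(d + 1)*(d + 2)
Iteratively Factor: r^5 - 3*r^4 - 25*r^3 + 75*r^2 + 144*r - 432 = (r + 3)*(r^4 - 6*r^3 - 7*r^2 + 96*r - 144) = (r - 4)*(r + 3)*(r^3 - 2*r^2 - 15*r + 36) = (r - 4)*(r - 3)*(r + 3)*(r^2 + r - 12) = (r - 4)*(r - 3)*(r + 3)*(r + 4)*(r - 3)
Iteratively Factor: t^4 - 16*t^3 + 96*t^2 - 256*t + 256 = (t - 4)*(t^3 - 12*t^2 + 48*t - 64) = (t - 4)^2*(t^2 - 8*t + 16) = (t - 4)^3*(t - 4)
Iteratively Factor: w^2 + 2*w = (w)*(w + 2)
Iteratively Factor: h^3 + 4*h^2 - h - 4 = (h - 1)*(h^2 + 5*h + 4) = (h - 1)*(h + 4)*(h + 1)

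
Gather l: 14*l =14*l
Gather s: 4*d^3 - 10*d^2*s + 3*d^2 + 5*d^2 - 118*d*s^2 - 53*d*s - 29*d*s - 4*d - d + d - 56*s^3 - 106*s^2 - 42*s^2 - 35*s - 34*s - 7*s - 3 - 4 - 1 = 4*d^3 + 8*d^2 - 4*d - 56*s^3 + s^2*(-118*d - 148) + s*(-10*d^2 - 82*d - 76) - 8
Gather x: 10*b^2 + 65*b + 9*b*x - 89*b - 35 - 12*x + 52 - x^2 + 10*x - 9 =10*b^2 - 24*b - x^2 + x*(9*b - 2) + 8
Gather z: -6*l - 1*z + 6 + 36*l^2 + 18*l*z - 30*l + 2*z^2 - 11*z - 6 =36*l^2 - 36*l + 2*z^2 + z*(18*l - 12)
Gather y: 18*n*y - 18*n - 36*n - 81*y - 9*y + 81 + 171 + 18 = -54*n + y*(18*n - 90) + 270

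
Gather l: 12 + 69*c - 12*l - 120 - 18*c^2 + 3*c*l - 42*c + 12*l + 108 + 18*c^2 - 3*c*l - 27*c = 0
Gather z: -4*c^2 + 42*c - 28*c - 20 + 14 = -4*c^2 + 14*c - 6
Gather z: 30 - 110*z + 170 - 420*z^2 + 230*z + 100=-420*z^2 + 120*z + 300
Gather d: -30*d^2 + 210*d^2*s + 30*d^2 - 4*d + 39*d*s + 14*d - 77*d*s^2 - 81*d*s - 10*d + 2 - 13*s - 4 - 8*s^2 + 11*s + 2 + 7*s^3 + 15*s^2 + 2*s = 210*d^2*s + d*(-77*s^2 - 42*s) + 7*s^3 + 7*s^2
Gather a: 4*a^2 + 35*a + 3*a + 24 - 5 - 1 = 4*a^2 + 38*a + 18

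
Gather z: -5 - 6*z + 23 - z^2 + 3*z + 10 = -z^2 - 3*z + 28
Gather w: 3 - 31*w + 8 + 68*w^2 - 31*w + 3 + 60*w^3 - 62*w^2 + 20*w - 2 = 60*w^3 + 6*w^2 - 42*w + 12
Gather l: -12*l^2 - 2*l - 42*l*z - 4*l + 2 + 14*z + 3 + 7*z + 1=-12*l^2 + l*(-42*z - 6) + 21*z + 6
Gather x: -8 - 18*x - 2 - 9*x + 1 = -27*x - 9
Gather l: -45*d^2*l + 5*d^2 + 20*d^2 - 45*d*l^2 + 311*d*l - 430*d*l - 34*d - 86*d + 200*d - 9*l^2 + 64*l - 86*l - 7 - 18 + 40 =25*d^2 + 80*d + l^2*(-45*d - 9) + l*(-45*d^2 - 119*d - 22) + 15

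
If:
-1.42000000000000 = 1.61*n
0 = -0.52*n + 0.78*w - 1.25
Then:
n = -0.88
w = 1.01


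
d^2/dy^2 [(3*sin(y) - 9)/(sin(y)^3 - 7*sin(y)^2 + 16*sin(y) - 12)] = 6*(-2*sin(y) + cos(2*y) + 2)/(sin(y) - 2)^4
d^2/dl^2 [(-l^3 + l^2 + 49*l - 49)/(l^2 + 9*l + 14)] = -54/(l^3 + 6*l^2 + 12*l + 8)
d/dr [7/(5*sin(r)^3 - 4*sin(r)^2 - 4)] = 7*(8 - 15*sin(r))*sin(r)*cos(r)/(-5*sin(r)^3 + 4*sin(r)^2 + 4)^2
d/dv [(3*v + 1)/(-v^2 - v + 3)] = (-3*v^2 - 3*v + (2*v + 1)*(3*v + 1) + 9)/(v^2 + v - 3)^2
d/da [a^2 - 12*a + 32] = 2*a - 12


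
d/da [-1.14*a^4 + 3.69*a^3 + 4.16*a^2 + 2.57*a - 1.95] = -4.56*a^3 + 11.07*a^2 + 8.32*a + 2.57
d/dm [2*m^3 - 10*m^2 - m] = 6*m^2 - 20*m - 1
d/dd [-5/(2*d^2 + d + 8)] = 5*(4*d + 1)/(2*d^2 + d + 8)^2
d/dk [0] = 0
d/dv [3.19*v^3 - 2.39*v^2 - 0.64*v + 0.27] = 9.57*v^2 - 4.78*v - 0.64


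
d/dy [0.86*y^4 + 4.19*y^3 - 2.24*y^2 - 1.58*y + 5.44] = 3.44*y^3 + 12.57*y^2 - 4.48*y - 1.58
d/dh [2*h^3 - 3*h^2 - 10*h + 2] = 6*h^2 - 6*h - 10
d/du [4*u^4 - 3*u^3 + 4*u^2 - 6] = u*(16*u^2 - 9*u + 8)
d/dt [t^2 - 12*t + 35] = 2*t - 12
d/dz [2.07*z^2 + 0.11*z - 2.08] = 4.14*z + 0.11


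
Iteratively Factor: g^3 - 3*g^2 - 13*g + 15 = (g - 5)*(g^2 + 2*g - 3) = (g - 5)*(g + 3)*(g - 1)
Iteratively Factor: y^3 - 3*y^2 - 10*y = (y - 5)*(y^2 + 2*y) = y*(y - 5)*(y + 2)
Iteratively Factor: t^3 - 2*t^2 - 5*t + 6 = (t + 2)*(t^2 - 4*t + 3) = (t - 3)*(t + 2)*(t - 1)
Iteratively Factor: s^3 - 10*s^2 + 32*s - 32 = (s - 4)*(s^2 - 6*s + 8) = (s - 4)*(s - 2)*(s - 4)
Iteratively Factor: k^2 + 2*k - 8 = (k - 2)*(k + 4)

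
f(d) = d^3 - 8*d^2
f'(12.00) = 240.00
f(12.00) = 576.00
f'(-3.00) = 75.00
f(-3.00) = -99.00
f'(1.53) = -17.46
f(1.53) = -15.15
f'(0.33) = -4.95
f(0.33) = -0.84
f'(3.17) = -20.57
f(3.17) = -48.54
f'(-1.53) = 31.50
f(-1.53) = -22.31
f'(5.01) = -4.86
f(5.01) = -75.05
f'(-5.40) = 173.88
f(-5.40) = -390.74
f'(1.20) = -14.88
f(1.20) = -9.79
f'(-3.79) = 103.73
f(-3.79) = -169.35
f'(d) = 3*d^2 - 16*d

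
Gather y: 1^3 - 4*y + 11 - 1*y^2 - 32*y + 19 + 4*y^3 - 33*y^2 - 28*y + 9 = 4*y^3 - 34*y^2 - 64*y + 40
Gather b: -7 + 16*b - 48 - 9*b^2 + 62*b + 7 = -9*b^2 + 78*b - 48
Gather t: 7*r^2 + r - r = 7*r^2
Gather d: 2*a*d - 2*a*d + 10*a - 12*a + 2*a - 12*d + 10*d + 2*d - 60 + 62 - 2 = 0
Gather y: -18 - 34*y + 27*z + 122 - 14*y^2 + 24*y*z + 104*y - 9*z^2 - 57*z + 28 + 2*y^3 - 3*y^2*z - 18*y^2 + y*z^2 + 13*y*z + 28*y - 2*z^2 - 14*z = 2*y^3 + y^2*(-3*z - 32) + y*(z^2 + 37*z + 98) - 11*z^2 - 44*z + 132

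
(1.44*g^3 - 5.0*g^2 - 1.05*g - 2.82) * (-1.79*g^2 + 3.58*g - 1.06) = -2.5776*g^5 + 14.1052*g^4 - 17.5469*g^3 + 6.5888*g^2 - 8.9826*g + 2.9892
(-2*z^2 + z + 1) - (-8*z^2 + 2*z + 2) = 6*z^2 - z - 1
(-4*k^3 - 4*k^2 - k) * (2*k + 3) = -8*k^4 - 20*k^3 - 14*k^2 - 3*k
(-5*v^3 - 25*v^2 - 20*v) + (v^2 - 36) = -5*v^3 - 24*v^2 - 20*v - 36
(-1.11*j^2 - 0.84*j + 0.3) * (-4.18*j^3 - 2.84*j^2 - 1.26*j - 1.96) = 4.6398*j^5 + 6.6636*j^4 + 2.5302*j^3 + 2.382*j^2 + 1.2684*j - 0.588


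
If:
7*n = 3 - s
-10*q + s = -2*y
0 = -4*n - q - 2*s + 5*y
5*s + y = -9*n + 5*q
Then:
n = 3/5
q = -1/8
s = -6/5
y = -1/40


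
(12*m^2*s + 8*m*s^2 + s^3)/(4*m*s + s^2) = (12*m^2 + 8*m*s + s^2)/(4*m + s)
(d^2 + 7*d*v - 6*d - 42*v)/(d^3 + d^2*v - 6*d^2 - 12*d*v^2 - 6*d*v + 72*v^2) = (-d - 7*v)/(-d^2 - d*v + 12*v^2)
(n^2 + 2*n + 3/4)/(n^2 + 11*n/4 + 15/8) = 2*(2*n + 1)/(4*n + 5)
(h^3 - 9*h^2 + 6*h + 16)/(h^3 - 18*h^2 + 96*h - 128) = (h + 1)/(h - 8)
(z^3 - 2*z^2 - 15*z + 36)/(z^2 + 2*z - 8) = (z^2 - 6*z + 9)/(z - 2)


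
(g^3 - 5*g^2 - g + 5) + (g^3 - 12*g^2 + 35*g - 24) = 2*g^3 - 17*g^2 + 34*g - 19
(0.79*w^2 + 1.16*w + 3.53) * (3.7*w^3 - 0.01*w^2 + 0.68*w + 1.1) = 2.923*w^5 + 4.2841*w^4 + 13.5866*w^3 + 1.6225*w^2 + 3.6764*w + 3.883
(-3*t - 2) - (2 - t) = -2*t - 4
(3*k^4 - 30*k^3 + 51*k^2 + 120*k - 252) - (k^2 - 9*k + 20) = 3*k^4 - 30*k^3 + 50*k^2 + 129*k - 272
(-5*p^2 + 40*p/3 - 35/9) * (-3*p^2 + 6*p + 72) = 15*p^4 - 70*p^3 - 805*p^2/3 + 2810*p/3 - 280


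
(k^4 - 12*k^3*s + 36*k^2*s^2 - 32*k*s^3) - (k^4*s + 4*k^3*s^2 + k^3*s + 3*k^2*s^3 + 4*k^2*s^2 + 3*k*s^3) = -k^4*s + k^4 - 4*k^3*s^2 - 13*k^3*s - 3*k^2*s^3 + 32*k^2*s^2 - 35*k*s^3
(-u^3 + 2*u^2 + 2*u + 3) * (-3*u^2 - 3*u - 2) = 3*u^5 - 3*u^4 - 10*u^3 - 19*u^2 - 13*u - 6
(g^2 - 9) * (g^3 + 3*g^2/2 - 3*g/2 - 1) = g^5 + 3*g^4/2 - 21*g^3/2 - 29*g^2/2 + 27*g/2 + 9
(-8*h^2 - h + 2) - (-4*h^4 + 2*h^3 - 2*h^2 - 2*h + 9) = 4*h^4 - 2*h^3 - 6*h^2 + h - 7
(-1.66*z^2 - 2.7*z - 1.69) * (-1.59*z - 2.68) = 2.6394*z^3 + 8.7418*z^2 + 9.9231*z + 4.5292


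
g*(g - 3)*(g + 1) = g^3 - 2*g^2 - 3*g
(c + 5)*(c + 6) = c^2 + 11*c + 30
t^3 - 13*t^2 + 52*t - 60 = (t - 6)*(t - 5)*(t - 2)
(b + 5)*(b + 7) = b^2 + 12*b + 35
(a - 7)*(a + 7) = a^2 - 49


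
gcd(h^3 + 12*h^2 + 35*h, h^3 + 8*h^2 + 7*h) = h^2 + 7*h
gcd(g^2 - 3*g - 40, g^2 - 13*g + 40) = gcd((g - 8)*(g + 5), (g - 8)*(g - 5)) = g - 8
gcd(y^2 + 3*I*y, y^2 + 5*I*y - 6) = y + 3*I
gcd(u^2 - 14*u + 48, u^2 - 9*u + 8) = u - 8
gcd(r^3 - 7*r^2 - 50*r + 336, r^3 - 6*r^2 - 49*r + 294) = r^2 + r - 42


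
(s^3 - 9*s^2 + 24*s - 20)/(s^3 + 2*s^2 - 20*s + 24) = (s - 5)/(s + 6)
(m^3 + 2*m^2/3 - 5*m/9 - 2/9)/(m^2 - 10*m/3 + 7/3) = (9*m^3 + 6*m^2 - 5*m - 2)/(3*(3*m^2 - 10*m + 7))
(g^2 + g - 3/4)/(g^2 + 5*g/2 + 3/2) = (g - 1/2)/(g + 1)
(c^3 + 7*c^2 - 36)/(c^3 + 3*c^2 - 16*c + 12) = (c + 3)/(c - 1)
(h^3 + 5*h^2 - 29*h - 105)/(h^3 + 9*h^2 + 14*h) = (h^2 - 2*h - 15)/(h*(h + 2))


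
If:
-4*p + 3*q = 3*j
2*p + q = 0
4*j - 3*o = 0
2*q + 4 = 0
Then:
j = -10/3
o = -40/9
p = 1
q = -2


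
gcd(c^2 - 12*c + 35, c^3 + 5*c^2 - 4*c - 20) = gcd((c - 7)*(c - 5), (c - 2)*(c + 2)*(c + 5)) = 1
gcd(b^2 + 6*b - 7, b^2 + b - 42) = b + 7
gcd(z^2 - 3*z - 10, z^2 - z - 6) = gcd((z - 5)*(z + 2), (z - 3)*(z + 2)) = z + 2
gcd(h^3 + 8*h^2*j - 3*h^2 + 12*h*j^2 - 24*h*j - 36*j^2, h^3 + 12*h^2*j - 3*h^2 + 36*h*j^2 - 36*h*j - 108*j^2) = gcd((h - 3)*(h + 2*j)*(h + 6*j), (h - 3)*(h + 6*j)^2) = h^2 + 6*h*j - 3*h - 18*j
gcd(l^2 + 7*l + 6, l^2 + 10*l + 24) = l + 6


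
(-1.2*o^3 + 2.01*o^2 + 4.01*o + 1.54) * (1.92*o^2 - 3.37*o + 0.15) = -2.304*o^5 + 7.9032*o^4 + 0.7455*o^3 - 10.2554*o^2 - 4.5883*o + 0.231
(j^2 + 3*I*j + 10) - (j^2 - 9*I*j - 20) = 12*I*j + 30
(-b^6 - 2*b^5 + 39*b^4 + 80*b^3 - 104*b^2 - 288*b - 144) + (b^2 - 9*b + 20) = -b^6 - 2*b^5 + 39*b^4 + 80*b^3 - 103*b^2 - 297*b - 124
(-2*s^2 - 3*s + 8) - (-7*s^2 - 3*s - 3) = 5*s^2 + 11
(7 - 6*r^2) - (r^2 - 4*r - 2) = -7*r^2 + 4*r + 9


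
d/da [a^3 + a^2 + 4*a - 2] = 3*a^2 + 2*a + 4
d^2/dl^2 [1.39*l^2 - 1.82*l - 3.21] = 2.78000000000000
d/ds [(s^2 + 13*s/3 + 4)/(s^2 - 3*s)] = 2*(-11*s^2 - 12*s + 18)/(3*s^2*(s^2 - 6*s + 9))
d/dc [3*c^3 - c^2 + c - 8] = 9*c^2 - 2*c + 1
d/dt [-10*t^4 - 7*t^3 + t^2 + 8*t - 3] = -40*t^3 - 21*t^2 + 2*t + 8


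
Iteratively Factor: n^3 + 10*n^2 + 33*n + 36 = (n + 3)*(n^2 + 7*n + 12) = (n + 3)*(n + 4)*(n + 3)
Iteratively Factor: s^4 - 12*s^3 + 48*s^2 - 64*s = (s)*(s^3 - 12*s^2 + 48*s - 64) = s*(s - 4)*(s^2 - 8*s + 16) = s*(s - 4)^2*(s - 4)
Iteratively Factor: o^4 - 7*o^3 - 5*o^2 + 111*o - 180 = (o - 3)*(o^3 - 4*o^2 - 17*o + 60) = (o - 5)*(o - 3)*(o^2 + o - 12) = (o - 5)*(o - 3)^2*(o + 4)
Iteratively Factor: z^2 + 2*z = (z + 2)*(z)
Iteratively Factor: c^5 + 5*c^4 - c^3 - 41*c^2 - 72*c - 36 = (c + 1)*(c^4 + 4*c^3 - 5*c^2 - 36*c - 36) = (c + 1)*(c + 2)*(c^3 + 2*c^2 - 9*c - 18) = (c + 1)*(c + 2)^2*(c^2 - 9) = (c + 1)*(c + 2)^2*(c + 3)*(c - 3)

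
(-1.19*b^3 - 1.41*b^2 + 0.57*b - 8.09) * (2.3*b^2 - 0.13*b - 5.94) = -2.737*b^5 - 3.0883*b^4 + 8.5629*b^3 - 10.3057*b^2 - 2.3341*b + 48.0546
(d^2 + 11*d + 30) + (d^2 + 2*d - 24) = 2*d^2 + 13*d + 6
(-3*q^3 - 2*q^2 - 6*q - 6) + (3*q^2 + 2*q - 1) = -3*q^3 + q^2 - 4*q - 7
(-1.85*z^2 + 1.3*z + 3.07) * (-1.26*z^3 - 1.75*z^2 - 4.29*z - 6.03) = 2.331*z^5 + 1.5995*z^4 + 1.7933*z^3 + 0.206000000000001*z^2 - 21.0093*z - 18.5121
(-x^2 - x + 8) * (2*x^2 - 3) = -2*x^4 - 2*x^3 + 19*x^2 + 3*x - 24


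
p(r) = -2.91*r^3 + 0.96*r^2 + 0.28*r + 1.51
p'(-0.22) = -0.56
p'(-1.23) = -15.29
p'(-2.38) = -53.74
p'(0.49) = -0.88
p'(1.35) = -13.04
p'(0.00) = 0.28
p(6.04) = -602.99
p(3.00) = -67.58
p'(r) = -8.73*r^2 + 1.92*r + 0.28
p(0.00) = 1.51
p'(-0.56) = -3.53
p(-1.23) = 8.03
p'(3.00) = -72.53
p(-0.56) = 2.17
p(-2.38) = 45.51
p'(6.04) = -306.61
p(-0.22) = 1.53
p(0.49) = 1.54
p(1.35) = -3.52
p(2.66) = -45.72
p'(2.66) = -56.38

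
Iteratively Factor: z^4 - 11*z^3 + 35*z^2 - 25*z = (z - 1)*(z^3 - 10*z^2 + 25*z) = z*(z - 1)*(z^2 - 10*z + 25) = z*(z - 5)*(z - 1)*(z - 5)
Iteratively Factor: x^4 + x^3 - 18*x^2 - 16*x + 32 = (x + 4)*(x^3 - 3*x^2 - 6*x + 8) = (x - 1)*(x + 4)*(x^2 - 2*x - 8) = (x - 1)*(x + 2)*(x + 4)*(x - 4)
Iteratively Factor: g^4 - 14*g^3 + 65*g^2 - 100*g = (g - 5)*(g^3 - 9*g^2 + 20*g) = (g - 5)^2*(g^2 - 4*g) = (g - 5)^2*(g - 4)*(g)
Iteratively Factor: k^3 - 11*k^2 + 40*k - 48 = (k - 4)*(k^2 - 7*k + 12) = (k - 4)*(k - 3)*(k - 4)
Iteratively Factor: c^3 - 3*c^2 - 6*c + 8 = (c - 1)*(c^2 - 2*c - 8) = (c - 4)*(c - 1)*(c + 2)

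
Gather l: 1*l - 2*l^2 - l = -2*l^2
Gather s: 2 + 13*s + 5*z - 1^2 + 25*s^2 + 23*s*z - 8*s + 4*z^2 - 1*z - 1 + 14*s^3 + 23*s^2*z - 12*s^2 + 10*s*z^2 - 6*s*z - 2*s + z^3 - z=14*s^3 + s^2*(23*z + 13) + s*(10*z^2 + 17*z + 3) + z^3 + 4*z^2 + 3*z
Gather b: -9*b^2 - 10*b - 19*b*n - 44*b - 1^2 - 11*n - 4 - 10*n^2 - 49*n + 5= -9*b^2 + b*(-19*n - 54) - 10*n^2 - 60*n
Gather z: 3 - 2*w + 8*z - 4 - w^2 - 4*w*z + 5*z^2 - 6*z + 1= -w^2 - 2*w + 5*z^2 + z*(2 - 4*w)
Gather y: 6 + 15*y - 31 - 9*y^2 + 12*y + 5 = -9*y^2 + 27*y - 20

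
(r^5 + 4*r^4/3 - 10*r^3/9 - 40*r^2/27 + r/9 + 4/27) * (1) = r^5 + 4*r^4/3 - 10*r^3/9 - 40*r^2/27 + r/9 + 4/27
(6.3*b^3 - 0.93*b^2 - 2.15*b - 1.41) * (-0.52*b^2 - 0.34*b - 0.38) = -3.276*b^5 - 1.6584*b^4 - 0.9598*b^3 + 1.8176*b^2 + 1.2964*b + 0.5358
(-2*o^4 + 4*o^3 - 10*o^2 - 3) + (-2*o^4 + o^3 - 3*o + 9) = -4*o^4 + 5*o^3 - 10*o^2 - 3*o + 6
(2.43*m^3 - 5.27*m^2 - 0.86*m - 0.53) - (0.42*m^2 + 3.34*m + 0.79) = 2.43*m^3 - 5.69*m^2 - 4.2*m - 1.32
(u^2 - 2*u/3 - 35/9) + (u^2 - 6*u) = 2*u^2 - 20*u/3 - 35/9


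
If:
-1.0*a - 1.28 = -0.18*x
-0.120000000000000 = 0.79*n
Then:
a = 0.18*x - 1.28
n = -0.15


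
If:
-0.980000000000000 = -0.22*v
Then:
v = 4.45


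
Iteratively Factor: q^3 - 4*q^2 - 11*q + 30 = (q - 5)*(q^2 + q - 6) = (q - 5)*(q - 2)*(q + 3)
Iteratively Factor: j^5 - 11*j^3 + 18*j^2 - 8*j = (j - 1)*(j^4 + j^3 - 10*j^2 + 8*j) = (j - 1)*(j + 4)*(j^3 - 3*j^2 + 2*j) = j*(j - 1)*(j + 4)*(j^2 - 3*j + 2) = j*(j - 2)*(j - 1)*(j + 4)*(j - 1)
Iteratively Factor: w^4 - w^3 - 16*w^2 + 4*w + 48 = (w - 4)*(w^3 + 3*w^2 - 4*w - 12) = (w - 4)*(w - 2)*(w^2 + 5*w + 6) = (w - 4)*(w - 2)*(w + 3)*(w + 2)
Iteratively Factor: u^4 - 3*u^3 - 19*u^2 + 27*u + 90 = (u - 3)*(u^3 - 19*u - 30) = (u - 3)*(u + 2)*(u^2 - 2*u - 15) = (u - 3)*(u + 2)*(u + 3)*(u - 5)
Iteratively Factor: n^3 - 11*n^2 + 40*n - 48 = (n - 3)*(n^2 - 8*n + 16) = (n - 4)*(n - 3)*(n - 4)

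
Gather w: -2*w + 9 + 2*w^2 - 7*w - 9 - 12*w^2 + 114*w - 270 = -10*w^2 + 105*w - 270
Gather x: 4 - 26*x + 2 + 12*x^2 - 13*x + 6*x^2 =18*x^2 - 39*x + 6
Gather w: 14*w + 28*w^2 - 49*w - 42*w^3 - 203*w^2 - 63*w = -42*w^3 - 175*w^2 - 98*w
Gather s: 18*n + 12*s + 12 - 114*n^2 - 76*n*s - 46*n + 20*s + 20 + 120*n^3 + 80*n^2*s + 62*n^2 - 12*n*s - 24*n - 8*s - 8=120*n^3 - 52*n^2 - 52*n + s*(80*n^2 - 88*n + 24) + 24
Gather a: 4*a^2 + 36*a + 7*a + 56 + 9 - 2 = 4*a^2 + 43*a + 63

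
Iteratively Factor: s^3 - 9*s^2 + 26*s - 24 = (s - 3)*(s^2 - 6*s + 8) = (s - 3)*(s - 2)*(s - 4)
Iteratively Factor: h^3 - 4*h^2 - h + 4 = (h + 1)*(h^2 - 5*h + 4) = (h - 4)*(h + 1)*(h - 1)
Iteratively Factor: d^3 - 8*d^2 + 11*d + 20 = (d - 5)*(d^2 - 3*d - 4) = (d - 5)*(d - 4)*(d + 1)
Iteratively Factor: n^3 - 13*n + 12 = (n - 1)*(n^2 + n - 12) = (n - 1)*(n + 4)*(n - 3)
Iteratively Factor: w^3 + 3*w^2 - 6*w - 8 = (w + 1)*(w^2 + 2*w - 8) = (w + 1)*(w + 4)*(w - 2)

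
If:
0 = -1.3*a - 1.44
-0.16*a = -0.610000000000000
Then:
No Solution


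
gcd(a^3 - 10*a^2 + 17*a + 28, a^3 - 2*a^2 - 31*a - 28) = a^2 - 6*a - 7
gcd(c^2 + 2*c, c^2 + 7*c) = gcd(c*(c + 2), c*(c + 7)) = c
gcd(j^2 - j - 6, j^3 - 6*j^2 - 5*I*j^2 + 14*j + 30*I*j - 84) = 1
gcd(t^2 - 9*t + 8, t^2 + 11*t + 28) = 1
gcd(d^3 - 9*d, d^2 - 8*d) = d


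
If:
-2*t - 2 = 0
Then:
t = -1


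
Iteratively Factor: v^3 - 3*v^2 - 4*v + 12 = (v + 2)*(v^2 - 5*v + 6) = (v - 2)*(v + 2)*(v - 3)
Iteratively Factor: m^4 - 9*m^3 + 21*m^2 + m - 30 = (m + 1)*(m^3 - 10*m^2 + 31*m - 30) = (m - 5)*(m + 1)*(m^2 - 5*m + 6) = (m - 5)*(m - 2)*(m + 1)*(m - 3)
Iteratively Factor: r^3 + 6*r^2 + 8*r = (r + 4)*(r^2 + 2*r) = (r + 2)*(r + 4)*(r)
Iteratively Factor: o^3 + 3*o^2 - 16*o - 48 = (o + 3)*(o^2 - 16) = (o + 3)*(o + 4)*(o - 4)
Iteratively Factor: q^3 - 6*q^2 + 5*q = (q)*(q^2 - 6*q + 5) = q*(q - 1)*(q - 5)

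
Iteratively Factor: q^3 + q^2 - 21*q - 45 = (q + 3)*(q^2 - 2*q - 15) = (q - 5)*(q + 3)*(q + 3)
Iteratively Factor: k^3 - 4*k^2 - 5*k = (k)*(k^2 - 4*k - 5) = k*(k - 5)*(k + 1)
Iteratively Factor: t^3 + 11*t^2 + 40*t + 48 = (t + 4)*(t^2 + 7*t + 12) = (t + 4)^2*(t + 3)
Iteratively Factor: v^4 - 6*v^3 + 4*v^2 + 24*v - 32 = (v - 2)*(v^3 - 4*v^2 - 4*v + 16) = (v - 2)*(v + 2)*(v^2 - 6*v + 8) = (v - 4)*(v - 2)*(v + 2)*(v - 2)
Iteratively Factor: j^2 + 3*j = (j)*(j + 3)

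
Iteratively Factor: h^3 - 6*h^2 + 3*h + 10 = (h + 1)*(h^2 - 7*h + 10) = (h - 5)*(h + 1)*(h - 2)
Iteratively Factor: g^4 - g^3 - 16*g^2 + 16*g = (g - 4)*(g^3 + 3*g^2 - 4*g) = (g - 4)*(g - 1)*(g^2 + 4*g) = g*(g - 4)*(g - 1)*(g + 4)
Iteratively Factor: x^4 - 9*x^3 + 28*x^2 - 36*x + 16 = (x - 2)*(x^3 - 7*x^2 + 14*x - 8) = (x - 2)*(x - 1)*(x^2 - 6*x + 8) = (x - 4)*(x - 2)*(x - 1)*(x - 2)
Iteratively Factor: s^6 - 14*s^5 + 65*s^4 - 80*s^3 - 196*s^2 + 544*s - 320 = (s + 2)*(s^5 - 16*s^4 + 97*s^3 - 274*s^2 + 352*s - 160) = (s - 5)*(s + 2)*(s^4 - 11*s^3 + 42*s^2 - 64*s + 32) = (s - 5)*(s - 2)*(s + 2)*(s^3 - 9*s^2 + 24*s - 16) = (s - 5)*(s - 4)*(s - 2)*(s + 2)*(s^2 - 5*s + 4) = (s - 5)*(s - 4)*(s - 2)*(s - 1)*(s + 2)*(s - 4)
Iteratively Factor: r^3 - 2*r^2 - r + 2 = (r - 1)*(r^2 - r - 2) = (r - 2)*(r - 1)*(r + 1)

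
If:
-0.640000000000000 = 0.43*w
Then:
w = -1.49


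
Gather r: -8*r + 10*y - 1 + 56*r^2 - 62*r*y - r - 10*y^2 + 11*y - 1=56*r^2 + r*(-62*y - 9) - 10*y^2 + 21*y - 2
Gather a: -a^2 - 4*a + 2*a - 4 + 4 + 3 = -a^2 - 2*a + 3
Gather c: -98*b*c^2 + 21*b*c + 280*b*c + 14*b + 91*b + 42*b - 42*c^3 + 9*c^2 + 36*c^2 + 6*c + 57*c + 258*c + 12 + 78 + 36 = 147*b - 42*c^3 + c^2*(45 - 98*b) + c*(301*b + 321) + 126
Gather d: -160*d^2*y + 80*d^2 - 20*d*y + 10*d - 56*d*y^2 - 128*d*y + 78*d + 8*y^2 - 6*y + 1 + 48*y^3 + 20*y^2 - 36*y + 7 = d^2*(80 - 160*y) + d*(-56*y^2 - 148*y + 88) + 48*y^3 + 28*y^2 - 42*y + 8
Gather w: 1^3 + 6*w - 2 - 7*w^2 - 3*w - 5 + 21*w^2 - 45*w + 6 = 14*w^2 - 42*w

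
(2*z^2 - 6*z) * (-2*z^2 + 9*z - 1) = -4*z^4 + 30*z^3 - 56*z^2 + 6*z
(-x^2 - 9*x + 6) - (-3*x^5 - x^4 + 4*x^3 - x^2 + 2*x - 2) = 3*x^5 + x^4 - 4*x^3 - 11*x + 8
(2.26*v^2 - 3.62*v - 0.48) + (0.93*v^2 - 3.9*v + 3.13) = 3.19*v^2 - 7.52*v + 2.65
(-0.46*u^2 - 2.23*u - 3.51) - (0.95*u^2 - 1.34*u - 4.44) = -1.41*u^2 - 0.89*u + 0.930000000000001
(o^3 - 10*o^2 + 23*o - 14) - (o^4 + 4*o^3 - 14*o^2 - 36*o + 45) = -o^4 - 3*o^3 + 4*o^2 + 59*o - 59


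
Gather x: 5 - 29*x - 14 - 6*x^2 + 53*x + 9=-6*x^2 + 24*x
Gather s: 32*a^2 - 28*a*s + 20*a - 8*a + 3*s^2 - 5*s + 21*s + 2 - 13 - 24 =32*a^2 + 12*a + 3*s^2 + s*(16 - 28*a) - 35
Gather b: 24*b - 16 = 24*b - 16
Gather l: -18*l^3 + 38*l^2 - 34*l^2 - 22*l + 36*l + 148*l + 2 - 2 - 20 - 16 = -18*l^3 + 4*l^2 + 162*l - 36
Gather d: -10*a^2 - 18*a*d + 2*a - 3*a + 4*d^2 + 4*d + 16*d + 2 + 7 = -10*a^2 - a + 4*d^2 + d*(20 - 18*a) + 9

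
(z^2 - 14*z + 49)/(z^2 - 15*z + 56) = (z - 7)/(z - 8)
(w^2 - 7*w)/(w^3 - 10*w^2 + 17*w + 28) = w/(w^2 - 3*w - 4)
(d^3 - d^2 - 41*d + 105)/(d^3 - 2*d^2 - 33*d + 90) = (d + 7)/(d + 6)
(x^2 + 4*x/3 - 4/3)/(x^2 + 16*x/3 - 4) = (x + 2)/(x + 6)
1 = 1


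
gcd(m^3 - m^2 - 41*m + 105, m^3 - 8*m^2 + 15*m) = m^2 - 8*m + 15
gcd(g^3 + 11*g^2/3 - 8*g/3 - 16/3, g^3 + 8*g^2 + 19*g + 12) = g^2 + 5*g + 4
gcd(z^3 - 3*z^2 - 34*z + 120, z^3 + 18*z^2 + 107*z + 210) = z + 6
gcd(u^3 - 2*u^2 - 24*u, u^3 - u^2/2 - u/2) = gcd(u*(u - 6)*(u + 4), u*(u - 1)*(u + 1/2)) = u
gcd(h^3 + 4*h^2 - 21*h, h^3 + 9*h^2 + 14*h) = h^2 + 7*h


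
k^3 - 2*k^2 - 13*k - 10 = (k - 5)*(k + 1)*(k + 2)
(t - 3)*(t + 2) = t^2 - t - 6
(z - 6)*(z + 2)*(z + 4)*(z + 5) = z^4 + 5*z^3 - 28*z^2 - 188*z - 240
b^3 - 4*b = b*(b - 2)*(b + 2)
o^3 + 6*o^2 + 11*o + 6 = (o + 1)*(o + 2)*(o + 3)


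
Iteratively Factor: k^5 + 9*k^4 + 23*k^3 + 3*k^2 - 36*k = (k - 1)*(k^4 + 10*k^3 + 33*k^2 + 36*k) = (k - 1)*(k + 3)*(k^3 + 7*k^2 + 12*k) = (k - 1)*(k + 3)*(k + 4)*(k^2 + 3*k) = (k - 1)*(k + 3)^2*(k + 4)*(k)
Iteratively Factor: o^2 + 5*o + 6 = (o + 2)*(o + 3)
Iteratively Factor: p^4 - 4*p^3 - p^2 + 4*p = (p - 4)*(p^3 - p) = (p - 4)*(p - 1)*(p^2 + p) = (p - 4)*(p - 1)*(p + 1)*(p)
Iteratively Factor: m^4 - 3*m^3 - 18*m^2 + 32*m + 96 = (m + 2)*(m^3 - 5*m^2 - 8*m + 48) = (m - 4)*(m + 2)*(m^2 - m - 12) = (m - 4)*(m + 2)*(m + 3)*(m - 4)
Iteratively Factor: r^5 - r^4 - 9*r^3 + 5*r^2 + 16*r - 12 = (r + 2)*(r^4 - 3*r^3 - 3*r^2 + 11*r - 6) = (r - 1)*(r + 2)*(r^3 - 2*r^2 - 5*r + 6) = (r - 1)*(r + 2)^2*(r^2 - 4*r + 3) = (r - 3)*(r - 1)*(r + 2)^2*(r - 1)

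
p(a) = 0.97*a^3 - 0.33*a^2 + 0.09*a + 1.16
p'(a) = 2.91*a^2 - 0.66*a + 0.09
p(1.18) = 2.40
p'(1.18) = 3.36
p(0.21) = 1.17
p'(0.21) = 0.08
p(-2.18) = -10.65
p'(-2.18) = 15.36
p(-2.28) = -12.26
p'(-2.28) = 16.72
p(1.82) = 6.08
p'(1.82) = 8.53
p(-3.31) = -37.93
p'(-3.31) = 34.16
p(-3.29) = -37.25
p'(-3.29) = 33.76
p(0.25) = 1.18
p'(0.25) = 0.11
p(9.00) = 682.37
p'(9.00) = 229.86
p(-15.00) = -3348.19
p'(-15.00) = 664.74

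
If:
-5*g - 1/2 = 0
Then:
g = -1/10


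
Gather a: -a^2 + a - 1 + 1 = -a^2 + a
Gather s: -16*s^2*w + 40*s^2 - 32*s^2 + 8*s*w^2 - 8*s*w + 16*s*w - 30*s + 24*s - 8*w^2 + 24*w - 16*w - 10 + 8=s^2*(8 - 16*w) + s*(8*w^2 + 8*w - 6) - 8*w^2 + 8*w - 2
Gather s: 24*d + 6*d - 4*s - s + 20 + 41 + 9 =30*d - 5*s + 70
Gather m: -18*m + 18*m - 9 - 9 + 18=0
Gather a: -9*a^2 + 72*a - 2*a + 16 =-9*a^2 + 70*a + 16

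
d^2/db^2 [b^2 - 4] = 2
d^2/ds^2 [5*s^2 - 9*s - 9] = 10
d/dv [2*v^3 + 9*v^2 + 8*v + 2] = 6*v^2 + 18*v + 8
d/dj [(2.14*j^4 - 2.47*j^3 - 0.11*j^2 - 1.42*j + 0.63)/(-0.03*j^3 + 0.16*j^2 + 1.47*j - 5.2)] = (-0.0642*j^6 + 0.6848*j^5 + 9.0389*j^4 - 51.859*j^3 + 38.6542*j^2 + 0.9424*j + 6.4579)/(0.0009*j^6 - 0.0096*j^5 - 0.0626*j^4 + 0.7824*j^3 + 0.4969*j^2 - 15.288*j + 27.04)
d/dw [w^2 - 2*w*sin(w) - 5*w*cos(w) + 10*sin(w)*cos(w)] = 5*w*sin(w) - 2*w*cos(w) + 2*w - 2*sin(w) - 5*cos(w) + 10*cos(2*w)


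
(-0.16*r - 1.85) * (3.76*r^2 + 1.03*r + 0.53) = -0.6016*r^3 - 7.1208*r^2 - 1.9903*r - 0.9805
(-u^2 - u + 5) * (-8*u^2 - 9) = 8*u^4 + 8*u^3 - 31*u^2 + 9*u - 45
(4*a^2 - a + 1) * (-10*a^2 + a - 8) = -40*a^4 + 14*a^3 - 43*a^2 + 9*a - 8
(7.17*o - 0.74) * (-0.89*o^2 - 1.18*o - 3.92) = -6.3813*o^3 - 7.802*o^2 - 27.2332*o + 2.9008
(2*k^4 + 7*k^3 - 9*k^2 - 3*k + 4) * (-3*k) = -6*k^5 - 21*k^4 + 27*k^3 + 9*k^2 - 12*k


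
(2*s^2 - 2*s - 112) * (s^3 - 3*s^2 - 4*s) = 2*s^5 - 8*s^4 - 114*s^3 + 344*s^2 + 448*s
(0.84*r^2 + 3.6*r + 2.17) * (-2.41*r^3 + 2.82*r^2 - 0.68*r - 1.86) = -2.0244*r^5 - 6.3072*r^4 + 4.3511*r^3 + 2.109*r^2 - 8.1716*r - 4.0362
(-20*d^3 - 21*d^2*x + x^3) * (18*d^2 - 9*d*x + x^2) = -360*d^5 - 198*d^4*x + 169*d^3*x^2 - 3*d^2*x^3 - 9*d*x^4 + x^5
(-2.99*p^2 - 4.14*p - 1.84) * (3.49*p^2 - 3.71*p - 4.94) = -10.4351*p^4 - 3.3557*p^3 + 23.7084*p^2 + 27.278*p + 9.0896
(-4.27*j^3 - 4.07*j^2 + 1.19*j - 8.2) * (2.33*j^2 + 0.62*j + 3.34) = -9.9491*j^5 - 12.1305*j^4 - 14.0125*j^3 - 31.962*j^2 - 1.1094*j - 27.388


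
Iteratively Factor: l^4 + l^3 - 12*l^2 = (l - 3)*(l^3 + 4*l^2) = (l - 3)*(l + 4)*(l^2) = l*(l - 3)*(l + 4)*(l)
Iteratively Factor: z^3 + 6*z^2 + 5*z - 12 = (z + 4)*(z^2 + 2*z - 3) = (z - 1)*(z + 4)*(z + 3)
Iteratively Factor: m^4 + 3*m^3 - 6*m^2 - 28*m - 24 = (m - 3)*(m^3 + 6*m^2 + 12*m + 8) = (m - 3)*(m + 2)*(m^2 + 4*m + 4) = (m - 3)*(m + 2)^2*(m + 2)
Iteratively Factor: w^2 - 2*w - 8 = (w - 4)*(w + 2)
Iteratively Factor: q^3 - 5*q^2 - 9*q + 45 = (q + 3)*(q^2 - 8*q + 15) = (q - 5)*(q + 3)*(q - 3)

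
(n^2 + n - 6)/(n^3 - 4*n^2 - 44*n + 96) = (n + 3)/(n^2 - 2*n - 48)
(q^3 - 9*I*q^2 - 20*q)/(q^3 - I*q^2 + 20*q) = (q - 4*I)/(q + 4*I)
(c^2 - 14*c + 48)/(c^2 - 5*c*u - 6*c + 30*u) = (8 - c)/(-c + 5*u)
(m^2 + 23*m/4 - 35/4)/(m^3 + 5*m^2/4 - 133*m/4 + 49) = (4*m - 5)/(4*m^2 - 23*m + 28)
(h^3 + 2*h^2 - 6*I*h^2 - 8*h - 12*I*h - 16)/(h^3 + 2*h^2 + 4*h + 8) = (h - 4*I)/(h + 2*I)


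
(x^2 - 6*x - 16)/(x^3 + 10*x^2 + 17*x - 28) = (x^2 - 6*x - 16)/(x^3 + 10*x^2 + 17*x - 28)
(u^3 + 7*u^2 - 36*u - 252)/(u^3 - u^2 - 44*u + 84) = (u + 6)/(u - 2)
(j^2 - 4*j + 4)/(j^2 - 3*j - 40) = (-j^2 + 4*j - 4)/(-j^2 + 3*j + 40)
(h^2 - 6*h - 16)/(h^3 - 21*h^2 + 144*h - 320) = (h + 2)/(h^2 - 13*h + 40)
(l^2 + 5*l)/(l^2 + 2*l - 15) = l/(l - 3)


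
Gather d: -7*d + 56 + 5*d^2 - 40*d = 5*d^2 - 47*d + 56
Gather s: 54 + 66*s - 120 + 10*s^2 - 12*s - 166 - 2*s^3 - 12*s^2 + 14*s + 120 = -2*s^3 - 2*s^2 + 68*s - 112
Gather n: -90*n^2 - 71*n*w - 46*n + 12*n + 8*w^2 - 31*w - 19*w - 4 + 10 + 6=-90*n^2 + n*(-71*w - 34) + 8*w^2 - 50*w + 12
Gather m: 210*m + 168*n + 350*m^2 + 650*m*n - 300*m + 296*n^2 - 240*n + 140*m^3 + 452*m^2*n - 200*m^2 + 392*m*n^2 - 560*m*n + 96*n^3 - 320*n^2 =140*m^3 + m^2*(452*n + 150) + m*(392*n^2 + 90*n - 90) + 96*n^3 - 24*n^2 - 72*n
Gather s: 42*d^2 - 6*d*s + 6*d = 42*d^2 - 6*d*s + 6*d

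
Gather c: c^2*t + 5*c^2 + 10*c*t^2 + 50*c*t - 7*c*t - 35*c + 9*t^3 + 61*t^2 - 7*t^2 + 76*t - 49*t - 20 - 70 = c^2*(t + 5) + c*(10*t^2 + 43*t - 35) + 9*t^3 + 54*t^2 + 27*t - 90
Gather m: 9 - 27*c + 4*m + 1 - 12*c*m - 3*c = -30*c + m*(4 - 12*c) + 10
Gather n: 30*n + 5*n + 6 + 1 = 35*n + 7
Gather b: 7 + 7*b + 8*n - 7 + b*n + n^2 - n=b*(n + 7) + n^2 + 7*n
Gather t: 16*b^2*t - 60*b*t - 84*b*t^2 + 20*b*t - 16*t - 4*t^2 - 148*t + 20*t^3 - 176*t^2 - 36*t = 20*t^3 + t^2*(-84*b - 180) + t*(16*b^2 - 40*b - 200)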